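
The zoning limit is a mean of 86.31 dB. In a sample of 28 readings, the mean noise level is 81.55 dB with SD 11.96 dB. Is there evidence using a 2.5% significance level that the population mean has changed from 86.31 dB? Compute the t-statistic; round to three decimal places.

H0: μ = 86.31; H1: μ ≠ 86.31 (one-sample t-test, two-sided).
t = (x̄ − μ₀)/(s/√n) = (81.55 − 86.31)/(11.96/√28) = -2.106
df = n − 1 = 27
Two-sided p-value ≈ 0.045
Since p ≈ 0.045 > α = 0.025, fail to reject H0; the data do not provide sufficient evidence against H0.

-2.106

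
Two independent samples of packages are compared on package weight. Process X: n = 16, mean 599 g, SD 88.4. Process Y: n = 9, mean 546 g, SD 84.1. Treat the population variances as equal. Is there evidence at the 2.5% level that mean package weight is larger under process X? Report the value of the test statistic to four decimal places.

1.4633

Let group 1 = process X, group 2 = process Y. H0: μ_1 = μ_2; H1: μ_1 > μ_2 (two-sample pooled-variance t-test, right-tailed).
s_p² = [(16−1)·88.4² + (9−1)·84.1²]/(16+9−2) = 7556.56
t = (599 − 546)/√[7556.56·(1/16 + 1/9)] = 1.4633
df = n₁ + n₂ − 2 = 23
p-value = P(T ≥ 1.4633) ≈ 0.078
Since p ≈ 0.078 > α = 0.025, fail to reject H0; the data do not provide sufficient evidence against H0.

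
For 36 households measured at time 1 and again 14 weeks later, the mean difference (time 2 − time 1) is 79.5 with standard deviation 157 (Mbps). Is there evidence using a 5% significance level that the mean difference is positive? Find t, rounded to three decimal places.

H0: μ_d = 0; H1: μ_d > 0 (paired t-test on the differences, right-tailed).
t = d̄/(s_d/√n) = 79.5/(157/√36) = 3.038
df = n − 1 = 35
p-value = P(T ≥ 3.038) ≈ 0.0022
Since p ≈ 0.0022 < α = 0.05, reject H0; the data support H1.

3.038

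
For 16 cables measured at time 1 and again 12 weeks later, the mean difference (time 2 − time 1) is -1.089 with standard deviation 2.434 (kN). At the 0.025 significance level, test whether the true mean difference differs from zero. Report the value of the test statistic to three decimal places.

H0: μ_d = 0; H1: μ_d ≠ 0 (paired t-test on the differences, two-sided).
t = d̄/(s_d/√n) = -1.089/(2.434/√16) = -1.790
df = n − 1 = 15
Two-sided p-value ≈ 0.0937
Since p ≈ 0.0937 > α = 0.025, fail to reject H0; the evidence is not statistically significant.

-1.790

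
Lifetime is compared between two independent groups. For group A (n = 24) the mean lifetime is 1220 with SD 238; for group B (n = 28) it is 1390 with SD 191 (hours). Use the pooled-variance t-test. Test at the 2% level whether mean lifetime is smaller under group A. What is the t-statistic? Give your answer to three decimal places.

-2.857

Let group 1 = group A, group 2 = group B. H0: μ_1 = μ_2; H1: μ_1 < μ_2 (two-sample pooled-variance t-test, left-tailed).
s_p² = [(24−1)·238² + (28−1)·191²]/(24+28−2) = 45756
t = (1220 − 1390)/√[45756·(1/24 + 1/28)] = -2.857
df = n₁ + n₂ − 2 = 50
p-value = P(T ≤ -2.857) ≈ 0.0031
Since p ≈ 0.0031 < α = 0.02, reject H0; the data support H1.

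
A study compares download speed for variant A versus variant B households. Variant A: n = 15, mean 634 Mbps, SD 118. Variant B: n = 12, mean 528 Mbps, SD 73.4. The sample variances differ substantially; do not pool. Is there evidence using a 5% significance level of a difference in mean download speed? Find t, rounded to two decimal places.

Let group 1 = variant A, group 2 = variant B. H0: μ_1 = μ_2; H1: μ_1 ≠ μ_2 (Welch's two-sample t-test, two-sided).
t = (x̄_1 − x̄_2)/√(s_1²/n_1 + s_2²/n_2) = (634 − 528)/√(118²/15 + 73.4²/12) = 2.86
Welch–Satterthwaite df ≈ 23.75
Two-sided p-value ≈ 0.009
Since p ≈ 0.009 < α = 0.05, reject H0; the evidence is statistically significant.

2.86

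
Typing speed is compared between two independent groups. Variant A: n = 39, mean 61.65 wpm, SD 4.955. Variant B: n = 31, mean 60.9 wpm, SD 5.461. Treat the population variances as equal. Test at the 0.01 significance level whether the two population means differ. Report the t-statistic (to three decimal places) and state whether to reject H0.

Let group 1 = variant A, group 2 = variant B. H0: μ_1 = μ_2; H1: μ_1 ≠ μ_2 (two-sample pooled-variance t-test, two-sided).
s_p² = [(39−1)·4.955² + (31−1)·5.461²]/(39+31−2) = 26.8772
t = (61.65 − 60.9)/√[26.8772·(1/39 + 1/31)] = 0.601
df = n₁ + n₂ − 2 = 68
Two-sided p-value ≈ 0.5497
Since p ≈ 0.5497 > α = 0.01, fail to reject H0; the data do not provide sufficient evidence against H0.

t = 0.601; fail to reject H0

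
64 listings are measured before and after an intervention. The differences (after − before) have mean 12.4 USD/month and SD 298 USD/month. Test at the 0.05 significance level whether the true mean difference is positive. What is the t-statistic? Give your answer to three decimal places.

H0: μ_d = 0; H1: μ_d > 0 (paired t-test on the differences, right-tailed).
t = d̄/(s_d/√n) = 12.4/(298/√64) = 0.333
df = n − 1 = 63
p-value = P(T ≥ 0.333) ≈ 0.3702
Since p ≈ 0.3702 > α = 0.05, fail to reject H0; the evidence is not statistically significant.

0.333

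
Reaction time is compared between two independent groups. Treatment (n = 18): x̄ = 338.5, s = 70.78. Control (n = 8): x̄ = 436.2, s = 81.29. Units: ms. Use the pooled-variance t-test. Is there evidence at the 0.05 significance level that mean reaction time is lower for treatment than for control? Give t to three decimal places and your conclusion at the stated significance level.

t = -3.107; reject H0

Let group 1 = treatment, group 2 = control. H0: μ_1 = μ_2; H1: μ_1 < μ_2 (two-sample pooled-variance t-test, left-tailed).
s_p² = [(18−1)·70.78² + (8−1)·81.29²]/(18+8−2) = 5475.97
t = (338.5 − 436.2)/√[5475.97·(1/18 + 1/8)] = -3.107
df = n₁ + n₂ − 2 = 24
p-value = P(T ≤ -3.107) ≈ 0.002
Since p ≈ 0.002 < α = 0.05, reject H0; the data support H1.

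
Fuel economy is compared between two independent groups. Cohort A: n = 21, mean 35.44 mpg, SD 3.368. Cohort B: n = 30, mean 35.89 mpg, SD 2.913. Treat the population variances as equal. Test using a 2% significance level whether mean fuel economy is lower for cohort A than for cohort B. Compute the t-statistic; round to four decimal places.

-0.5091

Let group 1 = cohort A, group 2 = cohort B. H0: μ_1 = μ_2; H1: μ_1 < μ_2 (two-sample pooled-variance t-test, left-tailed).
s_p² = [(21−1)·3.368² + (30−1)·2.913²]/(21+30−2) = 9.65204
t = (35.44 − 35.89)/√[9.65204·(1/21 + 1/30)] = -0.5091
df = n₁ + n₂ − 2 = 49
p-value = P(T ≤ -0.5091) ≈ 0.3065
Since p ≈ 0.3065 > α = 0.02, fail to reject H0; the evidence is not statistically significant.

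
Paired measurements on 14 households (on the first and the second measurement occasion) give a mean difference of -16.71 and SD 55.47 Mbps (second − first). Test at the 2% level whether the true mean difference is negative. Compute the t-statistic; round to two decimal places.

H0: μ_d = 0; H1: μ_d < 0 (paired t-test on the differences, left-tailed).
t = d̄/(s_d/√n) = -16.71/(55.47/√14) = -1.13
df = n − 1 = 13
p-value = P(T ≤ -1.13) ≈ 0.140
Since p ≈ 0.140 > α = 0.02, fail to reject H0; the evidence is not statistically significant.

-1.13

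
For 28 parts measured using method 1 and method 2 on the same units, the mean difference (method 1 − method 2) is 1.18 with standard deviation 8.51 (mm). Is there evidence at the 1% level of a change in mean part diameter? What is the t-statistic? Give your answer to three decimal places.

H0: μ_d = 0; H1: μ_d ≠ 0 (paired t-test on the differences, two-sided).
t = d̄/(s_d/√n) = 1.18/(8.51/√28) = 0.734
df = n − 1 = 27
Two-sided p-value ≈ 0.4694
Since p ≈ 0.4694 > α = 0.01, fail to reject H0; the evidence is not statistically significant.

0.734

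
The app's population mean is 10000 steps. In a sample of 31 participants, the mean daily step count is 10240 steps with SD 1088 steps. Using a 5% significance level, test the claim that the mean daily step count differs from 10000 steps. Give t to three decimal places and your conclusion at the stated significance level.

H0: μ = 10000; H1: μ ≠ 10000 (one-sample t-test, two-sided).
t = (x̄ − μ₀)/(s/√n) = (10240 − 10000)/(1088/√31) = 1.228
df = n − 1 = 30
Two-sided p-value ≈ 0.229
Since p ≈ 0.229 > α = 0.05, fail to reject H0; the data do not provide sufficient evidence against H0.

t = 1.228; fail to reject H0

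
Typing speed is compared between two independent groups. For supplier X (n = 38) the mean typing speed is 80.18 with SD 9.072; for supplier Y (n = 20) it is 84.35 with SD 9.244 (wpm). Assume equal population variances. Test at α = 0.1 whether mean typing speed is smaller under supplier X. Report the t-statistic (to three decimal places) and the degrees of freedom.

Let group 1 = supplier X, group 2 = supplier Y. H0: μ_1 = μ_2; H1: μ_1 < μ_2 (two-sample pooled-variance t-test, left-tailed).
s_p² = [(38−1)·9.072² + (20−1)·9.244²]/(38+20−2) = 83.3701
t = (80.18 − 84.35)/√[83.3701·(1/38 + 1/20)] = -1.653
df = n₁ + n₂ − 2 = 56
p-value = P(T ≤ -1.653) ≈ 0.0519
Since p ≈ 0.0519 < α = 0.1, reject H0; the data support H1.

t = -1.653, df = 56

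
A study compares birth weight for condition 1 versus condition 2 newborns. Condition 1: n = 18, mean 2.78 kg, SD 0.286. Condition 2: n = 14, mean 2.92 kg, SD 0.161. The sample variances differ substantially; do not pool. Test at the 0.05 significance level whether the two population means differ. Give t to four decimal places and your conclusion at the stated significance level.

Let group 1 = condition 1, group 2 = condition 2. H0: μ_1 = μ_2; H1: μ_1 ≠ μ_2 (Welch's two-sample t-test, two-sided).
t = (x̄_1 − x̄_2)/√(s_1²/n_1 + s_2²/n_2) = (2.78 − 2.92)/√(0.286²/18 + 0.161²/14) = -1.7506
Welch–Satterthwaite df ≈ 27.67
Two-sided p-value ≈ 0.0911
Since p ≈ 0.0911 > α = 0.05, fail to reject H0; the evidence is not statistically significant.

t = -1.7506; fail to reject H0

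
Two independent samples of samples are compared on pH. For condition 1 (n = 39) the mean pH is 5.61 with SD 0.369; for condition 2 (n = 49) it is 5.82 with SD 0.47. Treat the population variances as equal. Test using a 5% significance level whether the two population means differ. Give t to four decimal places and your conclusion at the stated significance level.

Let group 1 = condition 1, group 2 = condition 2. H0: μ_1 = μ_2; H1: μ_1 ≠ μ_2 (two-sample pooled-variance t-test, two-sided).
s_p² = [(39−1)·0.369² + (49−1)·0.47²]/(39+49−2) = 0.183457
t = (5.61 − 5.82)/√[0.183457·(1/39 + 1/49)] = -2.2848
df = n₁ + n₂ − 2 = 86
Two-sided p-value ≈ 0.0248
Since p ≈ 0.0248 < α = 0.05, reject H0; the data support H1.

t = -2.2848; reject H0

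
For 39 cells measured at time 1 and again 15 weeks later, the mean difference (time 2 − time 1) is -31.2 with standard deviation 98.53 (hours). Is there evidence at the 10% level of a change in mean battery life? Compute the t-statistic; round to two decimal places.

-1.98

H0: μ_d = 0; H1: μ_d ≠ 0 (paired t-test on the differences, two-sided).
t = d̄/(s_d/√n) = -31.2/(98.53/√39) = -1.98
df = n − 1 = 38
Two-sided p-value ≈ 0.055
Since p ≈ 0.055 < α = 0.1, reject H0; the data support H1.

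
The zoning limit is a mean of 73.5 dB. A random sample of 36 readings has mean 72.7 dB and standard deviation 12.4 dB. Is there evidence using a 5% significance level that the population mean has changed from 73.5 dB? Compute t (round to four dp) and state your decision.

t = -0.3871; fail to reject H0

H0: μ = 73.5; H1: μ ≠ 73.5 (one-sample t-test, two-sided).
t = (x̄ − μ₀)/(s/√n) = (72.7 − 73.5)/(12.4/√36) = -0.3871
df = n − 1 = 35
Two-sided p-value ≈ 0.7010
Since p ≈ 0.7010 > α = 0.05, fail to reject H0; the data do not provide sufficient evidence against H0.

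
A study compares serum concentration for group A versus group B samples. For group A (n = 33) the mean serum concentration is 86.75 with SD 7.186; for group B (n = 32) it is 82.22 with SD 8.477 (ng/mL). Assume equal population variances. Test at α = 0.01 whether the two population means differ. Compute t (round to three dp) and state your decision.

Let group 1 = group A, group 2 = group B. H0: μ_1 = μ_2; H1: μ_1 ≠ μ_2 (two-sample pooled-variance t-test, two-sided).
s_p² = [(33−1)·7.186² + (32−1)·8.477²]/(33+32−2) = 61.5886
t = (86.75 − 82.22)/√[61.5886·(1/33 + 1/32)] = 2.327
df = n₁ + n₂ − 2 = 63
Two-sided p-value ≈ 0.0232
Since p ≈ 0.0232 > α = 0.01, fail to reject H0; the evidence is not statistically significant.

t = 2.327; fail to reject H0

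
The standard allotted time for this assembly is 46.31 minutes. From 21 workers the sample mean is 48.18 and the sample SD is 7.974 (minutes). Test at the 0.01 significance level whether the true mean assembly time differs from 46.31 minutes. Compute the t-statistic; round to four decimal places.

H0: μ = 46.31; H1: μ ≠ 46.31 (one-sample t-test, two-sided).
t = (x̄ − μ₀)/(s/√n) = (48.18 − 46.31)/(7.974/√21) = 1.0747
df = n − 1 = 20
Two-sided p-value ≈ 0.295
Since p ≈ 0.295 > α = 0.01, fail to reject H0; the data do not provide sufficient evidence against H0.

1.0747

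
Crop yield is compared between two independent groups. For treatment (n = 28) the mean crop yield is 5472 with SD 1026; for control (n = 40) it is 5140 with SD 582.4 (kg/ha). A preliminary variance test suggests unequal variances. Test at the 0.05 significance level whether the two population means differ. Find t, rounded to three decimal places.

1.547

Let group 1 = treatment, group 2 = control. H0: μ_1 = μ_2; H1: μ_1 ≠ μ_2 (Welch's two-sample t-test, two-sided).
t = (x̄_1 − x̄_2)/√(s_1²/n_1 + s_2²/n_2) = (5472 − 5140)/√(1026²/28 + 582.4²/40) = 1.547
Welch–Satterthwaite df ≈ 39.17
Two-sided p-value ≈ 0.130
Since p ≈ 0.130 > α = 0.05, fail to reject H0; the data do not provide sufficient evidence against H0.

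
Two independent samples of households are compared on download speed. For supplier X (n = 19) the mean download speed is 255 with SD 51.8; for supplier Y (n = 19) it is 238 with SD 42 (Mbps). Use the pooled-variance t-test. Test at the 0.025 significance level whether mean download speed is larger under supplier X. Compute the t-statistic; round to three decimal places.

1.111

Let group 1 = supplier X, group 2 = supplier Y. H0: μ_1 = μ_2; H1: μ_1 > μ_2 (two-sample pooled-variance t-test, right-tailed).
s_p² = [(19−1)·51.8² + (19−1)·42²]/(19+19−2) = 2223.62
t = (255 − 238)/√[2223.62·(1/19 + 1/19)] = 1.111
df = n₁ + n₂ − 2 = 36
p-value = P(T ≥ 1.111) ≈ 0.137
Since p ≈ 0.137 > α = 0.025, fail to reject H0; the data do not provide sufficient evidence against H0.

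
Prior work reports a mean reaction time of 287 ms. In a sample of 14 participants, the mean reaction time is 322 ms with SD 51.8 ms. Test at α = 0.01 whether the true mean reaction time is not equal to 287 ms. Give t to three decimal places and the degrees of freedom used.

t = 2.528, df = 13

H0: μ = 287; H1: μ ≠ 287 (one-sample t-test, two-sided).
t = (x̄ − μ₀)/(s/√n) = (322 − 287)/(51.8/√14) = 2.528
df = n − 1 = 13
Two-sided p-value ≈ 0.0252
Since p ≈ 0.0252 > α = 0.01, fail to reject H0; the evidence is not statistically significant.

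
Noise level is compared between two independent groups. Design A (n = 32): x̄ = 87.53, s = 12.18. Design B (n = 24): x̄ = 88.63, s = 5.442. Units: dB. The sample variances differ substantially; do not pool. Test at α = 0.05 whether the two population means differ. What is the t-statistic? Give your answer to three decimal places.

-0.454

Let group 1 = design A, group 2 = design B. H0: μ_1 = μ_2; H1: μ_1 ≠ μ_2 (Welch's two-sample t-test, two-sided).
t = (x̄_1 − x̄_2)/√(s_1²/n_1 + s_2²/n_2) = (87.53 − 88.63)/√(12.18²/32 + 5.442²/24) = -0.454
Welch–Satterthwaite df ≈ 45.37
Two-sided p-value ≈ 0.652
Since p ≈ 0.652 > α = 0.05, fail to reject H0; the evidence is not statistically significant.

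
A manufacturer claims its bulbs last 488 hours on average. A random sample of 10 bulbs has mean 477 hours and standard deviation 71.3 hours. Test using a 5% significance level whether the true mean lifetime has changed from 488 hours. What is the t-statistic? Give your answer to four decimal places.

H0: μ = 488; H1: μ ≠ 488 (one-sample t-test, two-sided).
t = (x̄ − μ₀)/(s/√n) = (477 − 488)/(71.3/√10) = -0.4879
df = n − 1 = 9
Two-sided p-value ≈ 0.637
Since p ≈ 0.637 > α = 0.05, fail to reject H0; the data do not provide sufficient evidence against H0.

-0.4879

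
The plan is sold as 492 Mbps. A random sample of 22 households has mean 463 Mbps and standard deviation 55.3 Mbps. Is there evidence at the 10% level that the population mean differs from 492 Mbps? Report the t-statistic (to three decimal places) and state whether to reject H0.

t = -2.460; reject H0

H0: μ = 492; H1: μ ≠ 492 (one-sample t-test, two-sided).
t = (x̄ − μ₀)/(s/√n) = (463 − 492)/(55.3/√22) = -2.460
df = n − 1 = 21
Two-sided p-value ≈ 0.023
Since p ≈ 0.023 < α = 0.1, reject H0; the data support H1.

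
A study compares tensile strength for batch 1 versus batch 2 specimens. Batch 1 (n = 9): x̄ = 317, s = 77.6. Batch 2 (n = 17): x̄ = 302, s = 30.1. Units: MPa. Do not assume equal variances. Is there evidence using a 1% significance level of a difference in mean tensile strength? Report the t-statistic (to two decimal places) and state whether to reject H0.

t = 0.56; fail to reject H0

Let group 1 = batch 1, group 2 = batch 2. H0: μ_1 = μ_2; H1: μ_1 ≠ μ_2 (Welch's two-sample t-test, two-sided).
t = (x̄_1 − x̄_2)/√(s_1²/n_1 + s_2²/n_2) = (317 − 302)/√(77.6²/9 + 30.1²/17) = 0.56
Welch–Satterthwaite df ≈ 9.30
Two-sided p-value ≈ 0.590
Since p ≈ 0.590 > α = 0.01, fail to reject H0; the data do not provide sufficient evidence against H0.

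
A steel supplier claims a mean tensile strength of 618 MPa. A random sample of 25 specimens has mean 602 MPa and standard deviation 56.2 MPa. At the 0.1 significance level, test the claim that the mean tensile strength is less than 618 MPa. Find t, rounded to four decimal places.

-1.4235

H0: μ = 618; H1: μ < 618 (one-sample t-test, left-tailed).
t = (x̄ − μ₀)/(s/√n) = (602 − 618)/(56.2/√25) = -1.4235
df = n − 1 = 24
p-value = P(T ≤ -1.4235) ≈ 0.084
Since p ≈ 0.084 < α = 0.1, reject H0; the evidence is statistically significant.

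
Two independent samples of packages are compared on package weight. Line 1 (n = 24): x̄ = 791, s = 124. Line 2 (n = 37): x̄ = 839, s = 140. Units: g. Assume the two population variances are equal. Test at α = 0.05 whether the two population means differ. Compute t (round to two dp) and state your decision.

Let group 1 = line 1, group 2 = line 2. H0: μ_1 = μ_2; H1: μ_1 ≠ μ_2 (two-sample pooled-variance t-test, two-sided).
s_p² = [(24−1)·124² + (37−1)·140²]/(24+37−2) = 17953.4
t = (791 − 839)/√[17953.4·(1/24 + 1/37)] = -1.37
df = n₁ + n₂ − 2 = 59
Two-sided p-value ≈ 0.1769
Since p ≈ 0.1769 > α = 0.05, fail to reject H0; the evidence is not statistically significant.

t = -1.37; fail to reject H0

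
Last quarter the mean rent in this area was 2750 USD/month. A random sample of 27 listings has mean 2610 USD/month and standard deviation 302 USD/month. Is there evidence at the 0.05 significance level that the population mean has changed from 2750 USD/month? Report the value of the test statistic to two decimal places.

H0: μ = 2750; H1: μ ≠ 2750 (one-sample t-test, two-sided).
t = (x̄ − μ₀)/(s/√n) = (2610 − 2750)/(302/√27) = -2.41
df = n − 1 = 26
Two-sided p-value ≈ 0.0234
Since p ≈ 0.0234 < α = 0.05, reject H0; the data support H1.

-2.41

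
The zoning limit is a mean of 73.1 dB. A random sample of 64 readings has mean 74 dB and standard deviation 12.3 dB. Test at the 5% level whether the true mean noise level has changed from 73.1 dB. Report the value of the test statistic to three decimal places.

0.585

H0: μ = 73.1; H1: μ ≠ 73.1 (one-sample t-test, two-sided).
t = (x̄ − μ₀)/(s/√n) = (74 − 73.1)/(12.3/√64) = 0.585
df = n − 1 = 63
Two-sided p-value ≈ 0.560
Since p ≈ 0.560 > α = 0.05, fail to reject H0; the data do not provide sufficient evidence against H0.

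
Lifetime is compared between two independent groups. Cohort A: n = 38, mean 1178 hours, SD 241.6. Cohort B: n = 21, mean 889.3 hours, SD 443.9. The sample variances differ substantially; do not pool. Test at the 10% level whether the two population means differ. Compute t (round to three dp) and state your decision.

Let group 1 = cohort A, group 2 = cohort B. H0: μ_1 = μ_2; H1: μ_1 ≠ μ_2 (Welch's two-sample t-test, two-sided).
t = (x̄_1 − x̄_2)/√(s_1²/n_1 + s_2²/n_2) = (1178 − 889.3)/√(241.6²/38 + 443.9²/21) = 2.763
Welch–Satterthwaite df ≈ 26.70
Two-sided p-value ≈ 0.0102
Since p ≈ 0.0102 < α = 0.1, reject H0; the evidence is statistically significant.

t = 2.763; reject H0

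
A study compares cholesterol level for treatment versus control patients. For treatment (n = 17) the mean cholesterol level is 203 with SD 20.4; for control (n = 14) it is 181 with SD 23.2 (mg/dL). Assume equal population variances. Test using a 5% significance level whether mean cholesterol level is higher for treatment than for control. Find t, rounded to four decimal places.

2.8091

Let group 1 = treatment, group 2 = control. H0: μ_1 = μ_2; H1: μ_1 > μ_2 (two-sample pooled-variance t-test, right-tailed).
s_p² = [(17−1)·20.4² + (14−1)·23.2²]/(17+14−2) = 470.886
t = (203 − 181)/√[470.886·(1/17 + 1/14)] = 2.8091
df = n₁ + n₂ − 2 = 29
p-value = P(T ≥ 2.8091) ≈ 0.0044
Since p ≈ 0.0044 < α = 0.05, reject H0; the data support H1.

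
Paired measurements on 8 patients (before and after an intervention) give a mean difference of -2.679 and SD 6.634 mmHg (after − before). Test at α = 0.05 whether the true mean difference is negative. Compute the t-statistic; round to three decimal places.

H0: μ_d = 0; H1: μ_d < 0 (paired t-test on the differences, left-tailed).
t = d̄/(s_d/√n) = -2.679/(6.634/√8) = -1.142
df = n − 1 = 7
p-value = P(T ≤ -1.142) ≈ 0.1455
Since p ≈ 0.1455 > α = 0.05, fail to reject H0; the evidence is not statistically significant.

-1.142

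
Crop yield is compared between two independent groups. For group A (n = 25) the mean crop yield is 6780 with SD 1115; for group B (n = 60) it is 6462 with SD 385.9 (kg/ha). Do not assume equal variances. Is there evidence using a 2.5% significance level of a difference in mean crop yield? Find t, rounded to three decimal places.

Let group 1 = group A, group 2 = group B. H0: μ_1 = μ_2; H1: μ_1 ≠ μ_2 (Welch's two-sample t-test, two-sided).
t = (x̄_1 − x̄_2)/√(s_1²/n_1 + s_2²/n_2) = (6780 − 6462)/√(1115²/25 + 385.9²/60) = 1.392
Welch–Satterthwaite df ≈ 26.43
Two-sided p-value ≈ 0.1756
Since p ≈ 0.1756 > α = 0.025, fail to reject H0; the data do not provide sufficient evidence against H0.

1.392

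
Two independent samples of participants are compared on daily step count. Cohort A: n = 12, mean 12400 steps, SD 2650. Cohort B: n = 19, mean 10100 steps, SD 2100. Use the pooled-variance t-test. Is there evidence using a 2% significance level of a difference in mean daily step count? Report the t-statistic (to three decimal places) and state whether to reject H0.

t = 2.684; reject H0

Let group 1 = cohort A, group 2 = cohort B. H0: μ_1 = μ_2; H1: μ_1 ≠ μ_2 (two-sample pooled-variance t-test, two-sided).
s_p² = [(12−1)·2650² + (19−1)·2100²]/(12+19−2) = 5400950
t = (12400 − 10100)/√[5400950·(1/12 + 1/19)] = 2.684
df = n₁ + n₂ − 2 = 29
Two-sided p-value ≈ 0.012
Since p ≈ 0.012 < α = 0.02, reject H0; the data support H1.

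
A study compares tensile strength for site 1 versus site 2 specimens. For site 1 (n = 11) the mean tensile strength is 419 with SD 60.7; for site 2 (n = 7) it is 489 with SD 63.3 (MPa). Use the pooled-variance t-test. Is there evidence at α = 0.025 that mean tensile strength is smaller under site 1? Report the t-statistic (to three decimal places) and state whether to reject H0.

t = -2.347; reject H0

Let group 1 = site 1, group 2 = site 2. H0: μ_1 = μ_2; H1: μ_1 < μ_2 (two-sample pooled-variance t-test, left-tailed).
s_p² = [(11−1)·60.7² + (7−1)·63.3²]/(11+7−2) = 3805.39
t = (419 − 489)/√[3805.39·(1/11 + 1/7)] = -2.347
df = n₁ + n₂ − 2 = 16
p-value = P(T ≤ -2.347) ≈ 0.0161
Since p ≈ 0.0161 < α = 0.025, reject H0; the data support H1.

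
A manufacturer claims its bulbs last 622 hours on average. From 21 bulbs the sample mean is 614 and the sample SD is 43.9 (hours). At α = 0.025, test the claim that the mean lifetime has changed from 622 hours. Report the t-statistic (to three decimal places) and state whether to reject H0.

H0: μ = 622; H1: μ ≠ 622 (one-sample t-test, two-sided).
t = (x̄ − μ₀)/(s/√n) = (614 − 622)/(43.9/√21) = -0.835
df = n − 1 = 20
Two-sided p-value ≈ 0.414
Since p ≈ 0.414 > α = 0.025, fail to reject H0; the data do not provide sufficient evidence against H0.

t = -0.835; fail to reject H0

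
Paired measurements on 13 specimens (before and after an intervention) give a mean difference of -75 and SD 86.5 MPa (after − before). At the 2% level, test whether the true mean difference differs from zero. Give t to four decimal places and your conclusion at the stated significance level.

H0: μ_d = 0; H1: μ_d ≠ 0 (paired t-test on the differences, two-sided).
t = d̄/(s_d/√n) = -75/(86.5/√13) = -3.1262
df = n − 1 = 12
Two-sided p-value ≈ 0.009
Since p ≈ 0.009 < α = 0.02, reject H0; the evidence is statistically significant.

t = -3.1262; reject H0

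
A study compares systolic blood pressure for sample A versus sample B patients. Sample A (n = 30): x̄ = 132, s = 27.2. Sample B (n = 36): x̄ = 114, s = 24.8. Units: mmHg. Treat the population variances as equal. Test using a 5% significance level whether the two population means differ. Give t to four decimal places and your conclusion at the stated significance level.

Let group 1 = sample A, group 2 = sample B. H0: μ_1 = μ_2; H1: μ_1 ≠ μ_2 (two-sample pooled-variance t-test, two-sided).
s_p² = [(30−1)·27.2² + (36−1)·24.8²]/(30+36−2) = 671.59
t = (132 − 114)/√[671.59·(1/30 + 1/36)] = 2.8097
df = n₁ + n₂ − 2 = 64
Two-sided p-value ≈ 0.007
Since p ≈ 0.007 < α = 0.05, reject H0; the data support H1.

t = 2.8097; reject H0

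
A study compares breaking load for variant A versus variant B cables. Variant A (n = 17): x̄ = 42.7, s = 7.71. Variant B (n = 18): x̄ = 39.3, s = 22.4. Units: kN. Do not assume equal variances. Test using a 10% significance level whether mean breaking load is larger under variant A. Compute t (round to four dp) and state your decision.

t = 0.6070; fail to reject H0

Let group 1 = variant A, group 2 = variant B. H0: μ_1 = μ_2; H1: μ_1 > μ_2 (Welch's two-sample t-test, right-tailed).
t = (x̄_1 − x̄_2)/√(s_1²/n_1 + s_2²/n_2) = (42.7 − 39.3)/√(7.71²/17 + 22.4²/18) = 0.6070
Welch–Satterthwaite df ≈ 21.18
p-value = P(T ≥ 0.6070) ≈ 0.2751
Since p ≈ 0.2751 > α = 0.1, fail to reject H0; the data do not provide sufficient evidence against H0.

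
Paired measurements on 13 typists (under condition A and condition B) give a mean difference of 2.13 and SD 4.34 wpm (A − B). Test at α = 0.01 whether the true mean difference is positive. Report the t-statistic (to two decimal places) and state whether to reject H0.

H0: μ_d = 0; H1: μ_d > 0 (paired t-test on the differences, right-tailed).
t = d̄/(s_d/√n) = 2.13/(4.34/√13) = 1.77
df = n − 1 = 12
p-value = P(T ≥ 1.77) ≈ 0.0511
Since p ≈ 0.0511 > α = 0.01, fail to reject H0; the evidence is not statistically significant.

t = 1.77; fail to reject H0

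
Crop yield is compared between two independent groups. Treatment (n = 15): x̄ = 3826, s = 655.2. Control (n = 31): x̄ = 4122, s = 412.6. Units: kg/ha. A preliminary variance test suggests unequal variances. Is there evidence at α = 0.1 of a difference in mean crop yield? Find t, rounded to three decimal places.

-1.603

Let group 1 = treatment, group 2 = control. H0: μ_1 = μ_2; H1: μ_1 ≠ μ_2 (Welch's two-sample t-test, two-sided).
t = (x̄_1 − x̄_2)/√(s_1²/n_1 + s_2²/n_2) = (3826 − 4122)/√(655.2²/15 + 412.6²/31) = -1.603
Welch–Satterthwaite df ≈ 19.55
Two-sided p-value ≈ 0.125
Since p ≈ 0.125 > α = 0.1, fail to reject H0; the data do not provide sufficient evidence against H0.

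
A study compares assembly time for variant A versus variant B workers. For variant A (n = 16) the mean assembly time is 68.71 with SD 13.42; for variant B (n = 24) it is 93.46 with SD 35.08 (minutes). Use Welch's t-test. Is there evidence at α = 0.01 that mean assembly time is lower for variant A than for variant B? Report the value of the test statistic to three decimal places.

-3.130

Let group 1 = variant A, group 2 = variant B. H0: μ_1 = μ_2; H1: μ_1 < μ_2 (Welch's two-sample t-test, left-tailed).
t = (x̄_1 − x̄_2)/√(s_1²/n_1 + s_2²/n_2) = (68.71 − 93.46)/√(13.42²/16 + 35.08²/24) = -3.130
Welch–Satterthwaite df ≈ 31.85
p-value = P(T ≤ -3.130) ≈ 0.002
Since p ≈ 0.002 < α = 0.01, reject H0; the evidence is statistically significant.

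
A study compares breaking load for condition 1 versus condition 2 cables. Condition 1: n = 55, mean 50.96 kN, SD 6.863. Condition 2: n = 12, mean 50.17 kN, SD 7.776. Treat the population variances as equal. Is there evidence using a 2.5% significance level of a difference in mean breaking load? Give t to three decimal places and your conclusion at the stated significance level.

t = 0.353; fail to reject H0

Let group 1 = condition 1, group 2 = condition 2. H0: μ_1 = μ_2; H1: μ_1 ≠ μ_2 (two-sample pooled-variance t-test, two-sided).
s_p² = [(55−1)·6.863² + (12−1)·7.776²]/(55+12−2) = 49.3626
t = (50.96 − 50.17)/√[49.3626·(1/55 + 1/12)] = 0.353
df = n₁ + n₂ − 2 = 65
Two-sided p-value ≈ 0.7253
Since p ≈ 0.7253 > α = 0.025, fail to reject H0; the data do not provide sufficient evidence against H0.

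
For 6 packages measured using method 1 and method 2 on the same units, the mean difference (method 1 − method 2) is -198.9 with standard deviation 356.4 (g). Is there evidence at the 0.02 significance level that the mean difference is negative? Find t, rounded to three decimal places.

-1.367

H0: μ_d = 0; H1: μ_d < 0 (paired t-test on the differences, left-tailed).
t = d̄/(s_d/√n) = -198.9/(356.4/√6) = -1.367
df = n − 1 = 5
p-value = P(T ≤ -1.367) ≈ 0.1149
Since p ≈ 0.1149 > α = 0.02, fail to reject H0; the evidence is not statistically significant.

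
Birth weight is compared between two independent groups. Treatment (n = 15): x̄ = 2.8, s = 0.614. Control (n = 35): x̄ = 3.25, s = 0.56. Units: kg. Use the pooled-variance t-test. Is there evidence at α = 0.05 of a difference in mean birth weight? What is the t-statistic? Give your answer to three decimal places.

Let group 1 = treatment, group 2 = control. H0: μ_1 = μ_2; H1: μ_1 ≠ μ_2 (two-sample pooled-variance t-test, two-sided).
s_p² = [(15−1)·0.614² + (35−1)·0.56²]/(15+35−2) = 0.332091
t = (2.8 − 3.25)/√[0.332091·(1/15 + 1/35)] = -2.530
df = n₁ + n₂ − 2 = 48
Two-sided p-value ≈ 0.015
Since p ≈ 0.015 < α = 0.05, reject H0; the evidence is statistically significant.

-2.530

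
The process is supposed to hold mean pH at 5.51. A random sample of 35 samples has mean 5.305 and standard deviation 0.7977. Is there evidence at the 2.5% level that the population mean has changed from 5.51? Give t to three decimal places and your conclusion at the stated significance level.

t = -1.520; fail to reject H0

H0: μ = 5.51; H1: μ ≠ 5.51 (one-sample t-test, two-sided).
t = (x̄ − μ₀)/(s/√n) = (5.305 − 5.51)/(0.7977/√35) = -1.520
df = n − 1 = 34
Two-sided p-value ≈ 0.1377
Since p ≈ 0.1377 > α = 0.025, fail to reject H0; the data do not provide sufficient evidence against H0.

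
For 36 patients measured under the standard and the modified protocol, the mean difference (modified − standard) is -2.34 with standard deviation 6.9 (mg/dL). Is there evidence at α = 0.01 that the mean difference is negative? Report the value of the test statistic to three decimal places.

H0: μ_d = 0; H1: μ_d < 0 (paired t-test on the differences, left-tailed).
t = d̄/(s_d/√n) = -2.34/(6.9/√36) = -2.035
df = n − 1 = 35
p-value = P(T ≤ -2.035) ≈ 0.0248
Since p ≈ 0.0248 > α = 0.01, fail to reject H0; the data do not provide sufficient evidence against H0.

-2.035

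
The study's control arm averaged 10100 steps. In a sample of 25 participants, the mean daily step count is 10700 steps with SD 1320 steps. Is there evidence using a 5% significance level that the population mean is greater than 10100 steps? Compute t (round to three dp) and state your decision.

t = 2.273; reject H0

H0: μ = 10100; H1: μ > 10100 (one-sample t-test, right-tailed).
t = (x̄ − μ₀)/(s/√n) = (10700 − 10100)/(1320/√25) = 2.273
df = n − 1 = 24
p-value = P(T ≥ 2.273) ≈ 0.0161
Since p ≈ 0.0161 < α = 0.05, reject H0; the evidence is statistically significant.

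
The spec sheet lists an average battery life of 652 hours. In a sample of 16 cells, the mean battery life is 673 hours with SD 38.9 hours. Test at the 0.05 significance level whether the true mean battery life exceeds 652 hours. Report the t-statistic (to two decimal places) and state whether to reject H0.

H0: μ = 652; H1: μ > 652 (one-sample t-test, right-tailed).
t = (x̄ − μ₀)/(s/√n) = (673 − 652)/(38.9/√16) = 2.16
df = n − 1 = 15
p-value = P(T ≥ 2.16) ≈ 0.0237
Since p ≈ 0.0237 < α = 0.05, reject H0; the data support H1.

t = 2.16; reject H0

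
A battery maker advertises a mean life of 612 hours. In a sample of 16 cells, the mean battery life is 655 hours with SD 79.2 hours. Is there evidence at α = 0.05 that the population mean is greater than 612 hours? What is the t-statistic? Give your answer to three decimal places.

2.172

H0: μ = 612; H1: μ > 612 (one-sample t-test, right-tailed).
t = (x̄ − μ₀)/(s/√n) = (655 − 612)/(79.2/√16) = 2.172
df = n − 1 = 15
p-value = P(T ≥ 2.172) ≈ 0.0232
Since p ≈ 0.0232 < α = 0.05, reject H0; the evidence is statistically significant.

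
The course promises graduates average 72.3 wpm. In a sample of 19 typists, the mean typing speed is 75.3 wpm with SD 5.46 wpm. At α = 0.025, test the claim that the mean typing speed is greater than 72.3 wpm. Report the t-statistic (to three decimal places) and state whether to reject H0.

t = 2.395; reject H0

H0: μ = 72.3; H1: μ > 72.3 (one-sample t-test, right-tailed).
t = (x̄ − μ₀)/(s/√n) = (75.3 − 72.3)/(5.46/√19) = 2.395
df = n − 1 = 18
p-value = P(T ≥ 2.395) ≈ 0.0139
Since p ≈ 0.0139 < α = 0.025, reject H0; the data support H1.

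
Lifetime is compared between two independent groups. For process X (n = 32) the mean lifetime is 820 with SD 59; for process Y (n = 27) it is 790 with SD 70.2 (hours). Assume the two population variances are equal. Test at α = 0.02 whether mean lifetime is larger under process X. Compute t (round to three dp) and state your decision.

Let group 1 = process X, group 2 = process Y. H0: μ_1 = μ_2; H1: μ_1 > μ_2 (two-sample pooled-variance t-test, right-tailed).
s_p² = [(32−1)·59² + (27−1)·70.2²]/(32+27−2) = 4141.05
t = (820 − 790)/√[4141.05·(1/32 + 1/27)] = 1.784
df = n₁ + n₂ − 2 = 57
p-value = P(T ≥ 1.784) ≈ 0.0399
Since p ≈ 0.0399 > α = 0.02, fail to reject H0; the evidence is not statistically significant.

t = 1.784; fail to reject H0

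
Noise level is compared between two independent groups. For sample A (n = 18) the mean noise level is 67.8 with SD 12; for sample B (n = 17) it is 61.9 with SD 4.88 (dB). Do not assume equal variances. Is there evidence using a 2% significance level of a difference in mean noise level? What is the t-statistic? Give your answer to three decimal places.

Let group 1 = sample A, group 2 = sample B. H0: μ_1 = μ_2; H1: μ_1 ≠ μ_2 (Welch's two-sample t-test, two-sided).
t = (x̄_1 − x̄_2)/√(s_1²/n_1 + s_2²/n_2) = (67.8 − 61.9)/√(12²/18 + 4.88²/17) = 1.924
Welch–Satterthwaite df ≈ 22.73
Two-sided p-value ≈ 0.067
Since p ≈ 0.067 > α = 0.02, fail to reject H0; the evidence is not statistically significant.

1.924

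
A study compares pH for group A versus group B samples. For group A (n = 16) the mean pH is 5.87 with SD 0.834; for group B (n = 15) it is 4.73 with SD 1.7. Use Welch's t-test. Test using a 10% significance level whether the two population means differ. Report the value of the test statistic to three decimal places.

2.346

Let group 1 = group A, group 2 = group B. H0: μ_1 = μ_2; H1: μ_1 ≠ μ_2 (Welch's two-sample t-test, two-sided).
t = (x̄_1 − x̄_2)/√(s_1²/n_1 + s_2²/n_2) = (5.87 − 4.73)/√(0.834²/16 + 1.7²/15) = 2.346
Welch–Satterthwaite df ≈ 20.08
Two-sided p-value ≈ 0.029
Since p ≈ 0.029 < α = 0.1, reject H0; the evidence is statistically significant.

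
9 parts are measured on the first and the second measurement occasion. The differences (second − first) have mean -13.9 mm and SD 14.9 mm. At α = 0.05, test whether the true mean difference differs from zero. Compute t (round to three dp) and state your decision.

t = -2.799; reject H0

H0: μ_d = 0; H1: μ_d ≠ 0 (paired t-test on the differences, two-sided).
t = d̄/(s_d/√n) = -13.9/(14.9/√9) = -2.799
df = n − 1 = 8
Two-sided p-value ≈ 0.023
Since p ≈ 0.023 < α = 0.05, reject H0; the data support H1.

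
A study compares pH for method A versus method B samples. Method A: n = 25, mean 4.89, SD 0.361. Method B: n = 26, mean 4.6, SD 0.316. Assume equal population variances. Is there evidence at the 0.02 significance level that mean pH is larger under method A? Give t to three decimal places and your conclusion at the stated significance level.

t = 3.056; reject H0

Let group 1 = method A, group 2 = method B. H0: μ_1 = μ_2; H1: μ_1 > μ_2 (two-sample pooled-variance t-test, right-tailed).
s_p² = [(25−1)·0.361² + (26−1)·0.316²]/(25+26−2) = 0.114778
t = (4.89 − 4.6)/√[0.114778·(1/25 + 1/26)] = 3.056
df = n₁ + n₂ − 2 = 49
p-value = P(T ≥ 3.056) ≈ 0.0018
Since p ≈ 0.0018 < α = 0.02, reject H0; the evidence is statistically significant.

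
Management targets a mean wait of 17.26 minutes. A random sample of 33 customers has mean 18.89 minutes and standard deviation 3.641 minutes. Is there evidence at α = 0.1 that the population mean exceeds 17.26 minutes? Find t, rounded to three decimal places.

2.572

H0: μ = 17.26; H1: μ > 17.26 (one-sample t-test, right-tailed).
t = (x̄ − μ₀)/(s/√n) = (18.89 − 17.26)/(3.641/√33) = 2.572
df = n − 1 = 32
p-value = P(T ≥ 2.572) ≈ 0.007
Since p ≈ 0.007 < α = 0.1, reject H0; the data support H1.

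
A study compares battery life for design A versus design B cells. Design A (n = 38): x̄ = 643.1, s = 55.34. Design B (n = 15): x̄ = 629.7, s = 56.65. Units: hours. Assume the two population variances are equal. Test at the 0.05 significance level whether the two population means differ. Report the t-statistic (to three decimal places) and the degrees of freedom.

t = 0.789, df = 51

Let group 1 = design A, group 2 = design B. H0: μ_1 = μ_2; H1: μ_1 ≠ μ_2 (two-sample pooled-variance t-test, two-sided).
s_p² = [(38−1)·55.34² + (15−1)·56.65²]/(38+15−2) = 3102.79
t = (643.1 − 629.7)/√[3102.79·(1/38 + 1/15)] = 0.789
df = n₁ + n₂ − 2 = 51
Two-sided p-value ≈ 0.434
Since p ≈ 0.434 > α = 0.05, fail to reject H0; the evidence is not statistically significant.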